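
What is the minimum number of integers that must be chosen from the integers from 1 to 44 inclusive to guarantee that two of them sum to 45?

23

Partition {1, …, 44} into 22 pairs: {1,44}, {2,43}, …, {22,23}.
Choosing 22 integers — say the integers 1 through 22 — takes one from each pair and avoids the property.
Choosing 23 forces two into the same pair by pigeonhole, and those sum to 45. So 23.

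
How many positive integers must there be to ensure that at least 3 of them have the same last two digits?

There are 100 possible two-digit endings acting as pigeonholes.
With 100 × 2 = 200 positive integers we could place exactly 2 in each, with no class reaching 3.
One more forces some class to hold 3, so 200 + 1 = 201.

201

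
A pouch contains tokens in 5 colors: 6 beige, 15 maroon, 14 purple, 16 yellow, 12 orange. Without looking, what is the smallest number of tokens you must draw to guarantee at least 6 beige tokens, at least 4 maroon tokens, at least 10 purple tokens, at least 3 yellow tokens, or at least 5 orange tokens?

24

The worst case stops just short of every target: 5 beige, 3 maroon, 9 purple, 2 yellow, 4 orange — 5 + 3 + 9 + 2 + 4 = 23 tokens.
One more token must push some color to its target, so 23 + 1 = 24.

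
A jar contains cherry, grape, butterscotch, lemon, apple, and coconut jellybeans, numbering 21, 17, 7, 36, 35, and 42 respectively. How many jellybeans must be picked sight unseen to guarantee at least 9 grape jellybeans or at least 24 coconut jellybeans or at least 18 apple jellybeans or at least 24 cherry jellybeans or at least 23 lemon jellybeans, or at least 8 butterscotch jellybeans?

99

The worst case stops just short of every target: all 21 cherry, 8 grape, 7 butterscotch, 22 lemon, 17 apple, 23 coconut — 21 + 8 + 7 + 22 + 17 + 23 = 98 jellybeans.
One more jellybean must push some flavor to its target, so 98 + 1 = 99.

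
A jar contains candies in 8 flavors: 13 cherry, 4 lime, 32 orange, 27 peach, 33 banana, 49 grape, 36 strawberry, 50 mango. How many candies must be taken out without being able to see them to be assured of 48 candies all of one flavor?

240

In the worst case we take at most 47 of each flavor, but all 13 cherry, all 4 lime, all 32 orange, all 27 peach, all 33 banana, and all 36 strawberry (fewer than 47), giving 13 + 4 + 32 + 27 + 33 + 47 + 36 + 47 = 239.
One more candy then forces some flavor to 48, so 239 + 1 = 240.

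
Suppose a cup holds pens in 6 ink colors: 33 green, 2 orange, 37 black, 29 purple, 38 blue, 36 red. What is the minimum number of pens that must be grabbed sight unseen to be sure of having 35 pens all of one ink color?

167

In the worst case we take at most 34 of each ink color, but all 33 green, all 2 orange, and all 29 purple (fewer than 34), giving 33 + 2 + 34 + 29 + 34 + 34 = 166.
One more pen then forces some ink color to 35, so 166 + 1 = 167.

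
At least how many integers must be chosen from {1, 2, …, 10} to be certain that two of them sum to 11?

6

Partition {1, …, 10} into 5 pairs: {1,10}, {2,9}, …, {5,6}.
Choosing 5 integers — say the integers 1 through 5 — takes one from each pair and avoids the property.
Choosing 6 forces two into the same pair by pigeonhole, and those sum to 11. So 6.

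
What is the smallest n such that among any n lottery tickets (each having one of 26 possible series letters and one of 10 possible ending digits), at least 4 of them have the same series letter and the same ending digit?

781

There are 26 × 10 = 260 (series letter, ending digit) combinations acting as pigeonholes.
With 260 × 3 = 780 lottery tickets we could place exactly 3 in each, with no (series letter, ending digit) pair reaching 4.
One more forces some (series letter, ending digit) pair to hold 4, so 780 + 1 = 781.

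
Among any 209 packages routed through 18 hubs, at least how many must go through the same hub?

The 209 packages fall into 18 hubs.
If each of the 18 hubs held at most 11, the total would be at most 18 × 11 = 198 < 209, a contradiction.
So at least one holds ⌈209/18⌉ = 12.

12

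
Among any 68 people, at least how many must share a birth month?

There are 12 months of the year, which serve as the pigeonholes.
If each of the 12 months of the year held at most 5, the total would be at most 12 × 5 = 60 < 68, a contradiction.
So at least one holds ⌈68/12⌉ = 6.

6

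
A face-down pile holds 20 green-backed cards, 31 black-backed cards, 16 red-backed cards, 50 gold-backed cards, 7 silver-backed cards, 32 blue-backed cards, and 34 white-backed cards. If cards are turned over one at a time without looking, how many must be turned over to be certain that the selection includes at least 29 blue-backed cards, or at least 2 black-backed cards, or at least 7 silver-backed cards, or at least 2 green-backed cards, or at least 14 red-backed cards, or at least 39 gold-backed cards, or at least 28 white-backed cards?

115

Each of the 7 back colors has its own threshold; avoid all of them simultaneously.
The worst case stops just short of every target: 1 green-backed, 1 black-backed, 13 red-backed, 38 gold-backed, 6 silver-backed, 28 blue-backed, 27 white-backed — 1 + 1 + 13 + 38 + 6 + 28 + 27 = 114 cards.
One more card must push some back color to its target, so 114 + 1 = 115.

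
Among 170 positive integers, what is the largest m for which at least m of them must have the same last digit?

17

There are 10 possible last digits, which serve as the pigeonholes.
If each of the 10 possible last digits held at most 16, the total would be at most 10 × 16 = 160 < 170, a contradiction.
So at least one holds ⌈170/10⌉ = 17.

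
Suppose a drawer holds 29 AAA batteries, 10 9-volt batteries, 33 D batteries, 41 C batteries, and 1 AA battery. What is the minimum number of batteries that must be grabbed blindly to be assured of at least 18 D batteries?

99

The worst case draws every non-D battery first: 29 + 10 + 41 + 1 = 81.
The next 18 draws are then forced to be D, giving 81 + 18 = 99.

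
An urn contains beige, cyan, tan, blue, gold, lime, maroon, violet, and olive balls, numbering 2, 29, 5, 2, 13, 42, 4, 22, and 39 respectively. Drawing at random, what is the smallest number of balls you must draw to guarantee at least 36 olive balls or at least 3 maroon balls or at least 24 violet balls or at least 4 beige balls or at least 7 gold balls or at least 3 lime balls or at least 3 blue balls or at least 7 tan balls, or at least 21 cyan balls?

The worst case stops just short of every target: all 2 beige, 20 cyan, all 5 tan, 2 blue, 6 gold, 2 lime, 2 maroon, all 22 violet, 35 olive — 2 + 20 + 5 + 2 + 6 + 2 + 2 + 22 + 35 = 96 balls.
One more ball must push some color to its target, so 96 + 1 = 97.

97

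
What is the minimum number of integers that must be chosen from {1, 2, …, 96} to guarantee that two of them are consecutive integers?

Partition {1, …, 96} into 48 pairs: {1,2}, {3,4}, …, {95,96}.
Choosing 48 integers — say the 48 even numbers 2, 4, …, 96 — takes one from each pair and avoids the property.
Choosing 49 forces two into the same pair by pigeonhole, and those are consecutive. So 49.

49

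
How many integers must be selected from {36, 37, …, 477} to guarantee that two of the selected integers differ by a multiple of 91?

92

Group the integers by remainder mod 91; there are 91 residue classes, each nonempty in this range.
Choosing one from each class (91 integers) avoids any shared remainder.
One more choice must repeat a class, so two differ by a multiple of 91. Hence 91 + 1 = 92.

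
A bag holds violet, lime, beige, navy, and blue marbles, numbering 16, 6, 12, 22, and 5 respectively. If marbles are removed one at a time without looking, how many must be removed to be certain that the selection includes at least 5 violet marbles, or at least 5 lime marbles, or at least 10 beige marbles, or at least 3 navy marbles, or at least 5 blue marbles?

24

The worst case stops just short of every target: 4 violet, 4 lime, 9 beige, 2 navy, 4 blue — 4 + 4 + 9 + 2 + 4 = 23 marbles.
One more marble must push some color to its target, so 23 + 1 = 24.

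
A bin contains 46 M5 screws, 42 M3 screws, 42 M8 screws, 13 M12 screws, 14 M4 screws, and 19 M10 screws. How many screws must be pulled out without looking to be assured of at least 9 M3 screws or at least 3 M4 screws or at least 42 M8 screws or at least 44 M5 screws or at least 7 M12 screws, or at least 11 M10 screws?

111

The worst case stops just short of every target: 43 M5, 8 M3, 41 M8, 6 M12, 2 M4, 10 M10 — 43 + 8 + 41 + 6 + 2 + 10 = 110 screws.
One more screw must push some size to its target, so 110 + 1 = 111.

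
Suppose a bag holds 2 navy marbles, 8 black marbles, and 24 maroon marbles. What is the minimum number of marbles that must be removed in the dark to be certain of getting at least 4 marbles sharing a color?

9

In the worst case we take at most 3 of each color, but all 2 navy (fewer than 3), giving 2 + 3 + 3 = 8.
One more marble then forces some color to 4, so 8 + 1 = 9.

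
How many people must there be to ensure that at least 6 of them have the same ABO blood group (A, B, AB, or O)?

There are 4 ABO blood groups acting as pigeonholes.
With 4 × 5 = 20 people we could place exactly 5 in each, with no class reaching 6.
One more forces some class to hold 6, so 20 + 1 = 21.

21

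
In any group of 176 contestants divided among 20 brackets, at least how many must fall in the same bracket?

9

If each of the 20 brackets held at most 8, the total would be at most 20 × 8 = 160 < 176, a contradiction.
So at least one holds ⌈176/20⌉ = 9.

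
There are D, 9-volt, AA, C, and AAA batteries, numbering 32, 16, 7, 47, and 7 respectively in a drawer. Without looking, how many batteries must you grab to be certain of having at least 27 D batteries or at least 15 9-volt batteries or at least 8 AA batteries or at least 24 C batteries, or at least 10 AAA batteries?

78

The worst case stops just short of every target: 26 D, 14 9-volt, 7 AA, 23 C, all 7 AAA — 26 + 14 + 7 + 23 + 7 = 77 batteries.
One more battery must push some type to its target, so 77 + 1 = 78.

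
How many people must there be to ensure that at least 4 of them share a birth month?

37

There are 12 months of the year acting as pigeonholes.
With 12 × 3 = 36 people we could place exactly 3 in each, with no class reaching 4.
One more forces some class to hold 4, so 36 + 1 = 37.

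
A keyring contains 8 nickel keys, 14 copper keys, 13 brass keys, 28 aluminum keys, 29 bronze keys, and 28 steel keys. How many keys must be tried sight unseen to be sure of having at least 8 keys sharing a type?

43

Treat the 6 types as pigeonholes.
The worst case takes 7 keys of each type without reaching 8 of any: 6 × 7 = 42.
The next key must bring some type to 8, so 42 + 1 = 43.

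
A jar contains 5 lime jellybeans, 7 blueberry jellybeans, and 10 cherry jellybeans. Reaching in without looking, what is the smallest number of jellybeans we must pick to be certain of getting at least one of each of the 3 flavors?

The hardest flavor to obtain is lime: we could draw every other jellybean first — 22 − 5 = 17 jellybeans — without a single lime one.
The next draw must be lime, so 17 + 1 = 18.

18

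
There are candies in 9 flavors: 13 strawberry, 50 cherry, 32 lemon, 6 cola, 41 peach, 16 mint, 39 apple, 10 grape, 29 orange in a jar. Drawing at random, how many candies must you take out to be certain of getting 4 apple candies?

201

The worst case draws every non-apple candy first: 13 + 50 + 32 + 6 + 41 + 16 + 10 + 29 = 197.
The next 4 draws are then forced to be apple, giving 197 + 4 = 201.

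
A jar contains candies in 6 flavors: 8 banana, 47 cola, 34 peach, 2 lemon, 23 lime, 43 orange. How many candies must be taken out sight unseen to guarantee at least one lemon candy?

156

The worst case draws every non-lemon candy first: 8 + 47 + 34 + 23 + 43 = 155.
The next draw is then forced to be lemon, giving 155 + 1 = 156.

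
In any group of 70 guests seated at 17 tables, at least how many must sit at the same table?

5

The 70 guests fall into 17 tables.
If each of the 17 tables held at most 4, the total would be at most 17 × 4 = 68 < 70, a contradiction.
So at least one holds ⌈70/17⌉ = 5.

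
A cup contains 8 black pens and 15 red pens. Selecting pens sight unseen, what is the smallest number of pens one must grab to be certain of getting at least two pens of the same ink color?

Treat the 2 ink colors as pigeonholes.
The worst case takes 1 pen of each ink color without reaching 2 of any: 2 × 1 = 2.
The next pen must bring some ink color to 2, so 2 + 1 = 3.

3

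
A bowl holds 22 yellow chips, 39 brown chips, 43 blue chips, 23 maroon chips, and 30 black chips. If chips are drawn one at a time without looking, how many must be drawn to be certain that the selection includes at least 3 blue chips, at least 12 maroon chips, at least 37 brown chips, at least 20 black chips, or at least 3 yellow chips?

71

Each of the 5 colors has its own threshold; avoid all of them simultaneously.
The worst case stops just short of every target: 2 yellow, 36 brown, 2 blue, 11 maroon, 19 black — 2 + 36 + 2 + 11 + 19 = 70 chips.
One more chip must push some color to its target, so 70 + 1 = 71.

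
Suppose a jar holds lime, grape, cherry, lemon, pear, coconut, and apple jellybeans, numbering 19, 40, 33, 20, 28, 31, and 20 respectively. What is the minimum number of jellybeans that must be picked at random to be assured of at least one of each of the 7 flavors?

The hardest flavor to obtain is lime: we could draw every other jellybean first — 191 − 19 = 172 jellybeans — without a single lime one.
The next draw must be lime, so 172 + 1 = 173.

173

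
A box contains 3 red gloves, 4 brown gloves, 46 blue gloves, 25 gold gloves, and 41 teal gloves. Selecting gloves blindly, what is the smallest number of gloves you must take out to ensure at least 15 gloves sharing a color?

50

In the worst case we take at most 14 of each color, but all 3 red and all 4 brown (fewer than 14), giving 3 + 4 + 14 + 14 + 14 = 49.
One more glove then forces some color to 15, so 49 + 1 = 50.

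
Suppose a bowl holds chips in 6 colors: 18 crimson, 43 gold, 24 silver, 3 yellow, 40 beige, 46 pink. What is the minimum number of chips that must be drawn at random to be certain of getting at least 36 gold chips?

The worst case draws every non-gold chip first: 18 + 24 + 3 + 40 + 46 = 131.
The next 36 draws are then forced to be gold, giving 131 + 36 = 167.

167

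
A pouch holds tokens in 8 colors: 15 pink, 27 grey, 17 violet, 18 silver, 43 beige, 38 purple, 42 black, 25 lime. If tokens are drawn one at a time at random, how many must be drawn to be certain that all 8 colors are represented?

211

The hardest color to obtain is pink: we could draw every other token first — 225 − 15 = 210 tokens — without a single pink one.
The next draw must be pink, so 210 + 1 = 211.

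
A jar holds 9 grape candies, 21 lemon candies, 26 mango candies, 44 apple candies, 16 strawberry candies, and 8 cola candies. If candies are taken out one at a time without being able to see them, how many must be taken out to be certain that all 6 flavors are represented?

The hardest flavor to obtain is cola: we could draw every other candy first — 124 − 8 = 116 candies — without a single cola one.
The next draw must be cola, so 116 + 1 = 117.

117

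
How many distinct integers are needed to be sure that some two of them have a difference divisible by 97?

98

Use the pigeonhole principle on residue classes: two integers differ by a multiple of 97 exactly when they share a remainder mod 97.
There are 97 residue classes mod 97, so 97 integers can all lie in distinct classes.
One more integer must repeat a residue, giving a difference divisible by 97. So n = 97 + 1 = 98.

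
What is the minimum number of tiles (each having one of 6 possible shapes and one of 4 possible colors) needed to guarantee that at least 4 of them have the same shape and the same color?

73

There are 6 × 4 = 24 (shape, color) combinations acting as pigeonholes.
With 24 × 3 = 72 tiles we could place exactly 3 in each, with no (shape, color) pair reaching 4.
One more forces some (shape, color) pair to hold 4, so 72 + 1 = 73.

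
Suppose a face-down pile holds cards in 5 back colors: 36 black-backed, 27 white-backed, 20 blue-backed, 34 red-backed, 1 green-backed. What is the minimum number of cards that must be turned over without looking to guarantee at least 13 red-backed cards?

To avoid red-backed cards as long as possible, exhaust the other 4 back colors first.
The worst case draws every non-red-backed card first: 36 + 27 + 20 + 1 = 84.
The next 13 draws are then forced to be red-backed, giving 84 + 13 = 97.

97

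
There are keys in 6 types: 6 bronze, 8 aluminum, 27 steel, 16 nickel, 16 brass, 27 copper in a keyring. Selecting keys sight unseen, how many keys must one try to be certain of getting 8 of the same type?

In the worst case we take at most 7 of each type, but all 6 bronze (fewer than 7), giving 6 + 7 + 7 + 7 + 7 + 7 = 41.
One more key then forces some type to 8, so 41 + 1 = 42.

42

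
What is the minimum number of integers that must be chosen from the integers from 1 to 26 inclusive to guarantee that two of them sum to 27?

Partition {1, …, 26} into 13 pairs: {1,26}, {2,25}, …, {13,14}.
Choosing 13 integers — say the integers 1 through 13 — takes one from each pair and avoids the property.
Choosing 14 forces two into the same pair by pigeonhole, and those sum to 27. So 14.

14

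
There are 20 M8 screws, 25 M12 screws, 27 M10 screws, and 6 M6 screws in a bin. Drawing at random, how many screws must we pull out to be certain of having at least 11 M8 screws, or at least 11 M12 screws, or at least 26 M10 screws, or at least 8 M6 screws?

52

Each of the 4 sizes has its own threshold; avoid all of them simultaneously.
The worst case stops just short of every target: 10 M8, 10 M12, 25 M10, all 6 M6 — 10 + 10 + 25 + 6 = 51 screws.
One more screw must push some size to its target, so 51 + 1 = 52.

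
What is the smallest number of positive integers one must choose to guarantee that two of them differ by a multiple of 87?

88

Two integers differ by a multiple of 87 exactly when they share a remainder mod 87.
There are 87 residue classes mod 87, so 87 integers can all lie in distinct classes.
One more integer must repeat a residue, giving a difference divisible by 87. So n = 87 + 1 = 88.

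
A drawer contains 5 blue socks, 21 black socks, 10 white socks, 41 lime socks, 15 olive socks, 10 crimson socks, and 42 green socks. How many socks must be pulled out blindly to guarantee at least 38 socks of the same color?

136

Treat the 7 colors as pigeonholes.
In the worst case we take at most 37 of each color, but all 5 blue, all 21 black, all 10 white, all 15 olive, and all 10 crimson (fewer than 37), giving 5 + 21 + 10 + 37 + 15 + 10 + 37 = 135.
One more sock then forces some color to 38, so 135 + 1 = 136.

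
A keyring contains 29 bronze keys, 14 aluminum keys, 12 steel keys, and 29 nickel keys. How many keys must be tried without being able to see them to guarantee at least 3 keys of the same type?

The worst case takes 2 keys of each type without reaching 3 of any: 4 × 2 = 8.
The next key must bring some type to 3, so 8 + 1 = 9.

9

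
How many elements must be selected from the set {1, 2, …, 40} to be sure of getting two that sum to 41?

21

Partition {1, …, 40} into 20 pairs: {1,40}, {2,39}, …, {20,21}.
Choosing 20 integers — say the integers 1 through 20 — takes one from each pair and avoids the property.
Choosing 21 forces two into the same pair by pigeonhole, and those sum to 41. So 21.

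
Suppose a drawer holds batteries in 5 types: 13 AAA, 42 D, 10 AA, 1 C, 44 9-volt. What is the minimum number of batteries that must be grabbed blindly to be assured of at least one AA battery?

101

The worst case draws every non-AA battery first: 13 + 42 + 1 + 44 = 100.
The next draw is then forced to be AA, giving 100 + 1 = 101.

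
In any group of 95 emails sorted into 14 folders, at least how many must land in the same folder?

7

If each of the 14 folders held at most 6, the total would be at most 14 × 6 = 84 < 95, a contradiction.
So at least one holds ⌈95/14⌉ = 7.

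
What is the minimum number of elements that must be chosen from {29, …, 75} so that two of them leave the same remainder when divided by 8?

9

Use the pigeonhole principle on residue classes: group the integers by remainder mod 8; there are 8 residue classes, each nonempty in this range.
Choosing one from each class (8 integers) avoids any shared remainder.
One more choice must repeat a class, so two differ by a multiple of 8. Hence 8 + 1 = 9.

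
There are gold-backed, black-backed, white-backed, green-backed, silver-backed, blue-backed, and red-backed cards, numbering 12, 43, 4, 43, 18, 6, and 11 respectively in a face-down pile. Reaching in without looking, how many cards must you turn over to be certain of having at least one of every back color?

134

The hardest back color to obtain is white-backed: we could draw every other card first — 137 − 4 = 133 cards — without a single white-backed one.
The next draw must be white-backed, so 133 + 1 = 134.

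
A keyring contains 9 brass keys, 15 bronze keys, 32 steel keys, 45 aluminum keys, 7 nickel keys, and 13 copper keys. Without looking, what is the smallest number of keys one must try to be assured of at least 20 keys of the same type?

83

In the worst case we take at most 19 of each type, but all 9 brass, all 15 bronze, all 7 nickel, and all 13 copper (fewer than 19), giving 9 + 15 + 19 + 19 + 7 + 13 = 82.
One more key then forces some type to 20, so 82 + 1 = 83.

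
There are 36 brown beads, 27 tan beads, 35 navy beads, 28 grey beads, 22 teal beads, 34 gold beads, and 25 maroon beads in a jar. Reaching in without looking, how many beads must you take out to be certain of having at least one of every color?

186

The hardest color to obtain is teal: we could draw every other bead first — 207 − 22 = 185 beads — without a single teal one.
The next draw must be teal, so 185 + 1 = 186.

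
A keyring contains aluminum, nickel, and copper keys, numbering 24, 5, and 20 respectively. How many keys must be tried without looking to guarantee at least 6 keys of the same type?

16

The worst case takes 5 keys of each type without reaching 6 of any: 3 × 5 = 15.
The next key must bring some type to 6, so 15 + 1 = 16.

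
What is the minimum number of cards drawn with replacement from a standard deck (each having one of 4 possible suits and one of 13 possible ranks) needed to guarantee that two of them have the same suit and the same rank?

There are 4 × 13 = 52 (suit, rank) combinations acting as pigeonholes.
With 52 cards drawn with replacement from a standard deck we could place one in each, avoiding any repeat.
One more forces some (suit, rank) pair to hold 2, so 52 + 1 = 53.

53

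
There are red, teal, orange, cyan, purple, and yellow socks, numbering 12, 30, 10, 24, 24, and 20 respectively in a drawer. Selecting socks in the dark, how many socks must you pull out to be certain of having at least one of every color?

The hardest color to obtain is orange: we could draw every other sock first — 120 − 10 = 110 socks — without a single orange one.
The next draw must be orange, so 110 + 1 = 111.

111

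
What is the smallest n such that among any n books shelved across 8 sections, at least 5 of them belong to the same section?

33

There are 8 sections acting as pigeonholes.
With 8 × 4 = 32 books we could place exactly 4 in each, with no class reaching 5.
One more forces some class to hold 5, so 32 + 1 = 33.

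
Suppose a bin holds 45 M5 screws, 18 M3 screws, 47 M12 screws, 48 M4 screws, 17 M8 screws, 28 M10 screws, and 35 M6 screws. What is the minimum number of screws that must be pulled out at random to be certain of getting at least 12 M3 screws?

To avoid M3 screws as long as possible, exhaust the other 6 sizes first.
The worst case draws every non-M3 screw first: 45 + 47 + 48 + 17 + 28 + 35 = 220.
The next 12 draws are then forced to be M3, giving 220 + 12 = 232.

232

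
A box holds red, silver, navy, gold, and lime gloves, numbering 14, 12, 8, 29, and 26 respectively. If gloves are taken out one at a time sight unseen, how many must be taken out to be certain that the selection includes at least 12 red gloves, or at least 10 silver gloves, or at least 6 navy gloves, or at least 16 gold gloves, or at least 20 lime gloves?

The worst case stops just short of every target: 11 red, 9 silver, 5 navy, 15 gold, 19 lime — 11 + 9 + 5 + 15 + 19 = 59 gloves.
One more glove must push some color to its target, so 59 + 1 = 60.

60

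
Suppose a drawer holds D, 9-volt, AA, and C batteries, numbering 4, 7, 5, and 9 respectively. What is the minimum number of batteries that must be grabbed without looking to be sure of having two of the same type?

Treat the 4 types as pigeonholes.
The worst case takes 1 battery of each type without reaching 2 of any: 4 × 1 = 4.
The next battery must bring some type to 2, so 4 + 1 = 5.

5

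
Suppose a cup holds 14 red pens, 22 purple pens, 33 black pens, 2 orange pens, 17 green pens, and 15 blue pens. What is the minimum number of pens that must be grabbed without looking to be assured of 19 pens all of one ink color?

85

In the worst case we take at most 18 of each ink color, but all 14 red, all 2 orange, all 17 green, and all 15 blue (fewer than 18), giving 14 + 18 + 18 + 2 + 17 + 15 = 84.
One more pen then forces some ink color to 19, so 84 + 1 = 85.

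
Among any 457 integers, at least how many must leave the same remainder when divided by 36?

13

If each of the 36 residue classes modulo 36 held at most 12, the total would be at most 36 × 12 = 432 < 457, a contradiction.
So at least one holds ⌈457/36⌉ = 13.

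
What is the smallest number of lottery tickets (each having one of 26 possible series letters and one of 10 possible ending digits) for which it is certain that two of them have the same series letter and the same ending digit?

261

There are 26 × 10 = 260 (series letter, ending digit) combinations acting as pigeonholes.
With 260 lottery tickets we could place one in each, avoiding any repeat.
One more forces some (series letter, ending digit) pair to hold 2, so 260 + 1 = 261.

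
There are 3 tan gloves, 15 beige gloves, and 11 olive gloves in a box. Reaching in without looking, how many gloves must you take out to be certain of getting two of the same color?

The worst case takes 1 glove of each color without reaching 2 of any: 3 × 1 = 3.
The next glove must bring some color to 2, so 3 + 1 = 4.

4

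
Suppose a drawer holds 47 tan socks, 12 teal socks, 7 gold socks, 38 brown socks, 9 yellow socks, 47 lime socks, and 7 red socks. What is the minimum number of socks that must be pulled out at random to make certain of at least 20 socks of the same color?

Treat the 7 colors as pigeonholes.
In the worst case we take at most 19 of each color, but all 12 teal, all 7 gold, all 9 yellow, and all 7 red (fewer than 19), giving 19 + 12 + 7 + 19 + 9 + 19 + 7 = 92.
One more sock then forces some color to 20, so 92 + 1 = 93.

93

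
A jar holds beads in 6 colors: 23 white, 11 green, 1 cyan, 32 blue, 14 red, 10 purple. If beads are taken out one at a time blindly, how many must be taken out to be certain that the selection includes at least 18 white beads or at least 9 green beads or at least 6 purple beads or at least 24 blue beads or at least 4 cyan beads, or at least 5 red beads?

59

The worst case stops just short of every target: 17 white, 8 green, all 1 cyan, 23 blue, 4 red, 5 purple — 17 + 8 + 1 + 23 + 4 + 5 = 58 beads.
One more bead must push some color to its target, so 58 + 1 = 59.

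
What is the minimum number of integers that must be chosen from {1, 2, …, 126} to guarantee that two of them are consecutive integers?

Partition {1, …, 126} into 63 pairs: {1,2}, {3,4}, …, {125,126}.
Choosing 63 integers — say the 63 even numbers 2, 4, …, 126 — takes one from each pair and avoids the property.
Choosing 64 forces two into the same pair by pigeonhole, and those are consecutive. So 64.

64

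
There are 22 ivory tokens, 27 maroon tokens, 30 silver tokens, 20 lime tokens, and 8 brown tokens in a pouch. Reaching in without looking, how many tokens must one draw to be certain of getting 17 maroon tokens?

The worst case draws every non-maroon token first: 22 + 30 + 20 + 8 = 80.
The next 17 draws are then forced to be maroon, giving 80 + 17 = 97.

97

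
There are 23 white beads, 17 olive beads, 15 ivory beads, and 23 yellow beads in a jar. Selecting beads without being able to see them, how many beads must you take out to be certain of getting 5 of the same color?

The worst case takes 4 beads of each color without reaching 5 of any: 4 × 4 = 16.
The next bead must bring some color to 5, so 16 + 1 = 17.

17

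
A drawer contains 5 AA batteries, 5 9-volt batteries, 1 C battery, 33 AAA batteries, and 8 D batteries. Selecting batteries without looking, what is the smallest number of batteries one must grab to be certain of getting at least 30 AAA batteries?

The worst case draws every non-AAA battery first: 5 + 5 + 1 + 8 = 19.
The next 30 draws are then forced to be AAA, giving 19 + 30 = 49.

49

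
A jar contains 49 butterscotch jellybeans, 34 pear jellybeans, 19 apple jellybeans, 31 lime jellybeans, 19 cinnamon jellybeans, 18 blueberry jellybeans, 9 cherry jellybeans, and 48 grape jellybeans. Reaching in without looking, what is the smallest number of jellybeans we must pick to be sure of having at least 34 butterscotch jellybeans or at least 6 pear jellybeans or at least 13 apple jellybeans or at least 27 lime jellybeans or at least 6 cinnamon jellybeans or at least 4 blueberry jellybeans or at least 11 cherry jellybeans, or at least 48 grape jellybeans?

The worst case stops just short of every target: 33 butterscotch, 5 pear, 12 apple, 26 lime, 5 cinnamon, 3 blueberry, all 9 cherry, 47 grape — 33 + 5 + 12 + 26 + 5 + 3 + 9 + 47 = 140 jellybeans.
One more jellybean must push some flavor to its target, so 140 + 1 = 141.

141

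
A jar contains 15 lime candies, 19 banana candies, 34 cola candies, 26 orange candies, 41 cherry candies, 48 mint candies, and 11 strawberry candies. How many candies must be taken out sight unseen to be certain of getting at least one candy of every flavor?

184

The hardest flavor to obtain is strawberry: we could draw every other candy first — 194 − 11 = 183 candies — without a single strawberry one.
The next draw must be strawberry, so 183 + 1 = 184.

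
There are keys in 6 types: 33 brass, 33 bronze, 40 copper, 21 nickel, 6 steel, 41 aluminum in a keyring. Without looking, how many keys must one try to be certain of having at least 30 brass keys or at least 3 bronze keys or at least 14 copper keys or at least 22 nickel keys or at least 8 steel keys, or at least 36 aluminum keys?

107

The worst case stops just short of every target: 29 brass, 2 bronze, 13 copper, 21 nickel, all 6 steel, 35 aluminum — 29 + 2 + 13 + 21 + 6 + 35 = 106 keys.
One more key must push some type to its target, so 106 + 1 = 107.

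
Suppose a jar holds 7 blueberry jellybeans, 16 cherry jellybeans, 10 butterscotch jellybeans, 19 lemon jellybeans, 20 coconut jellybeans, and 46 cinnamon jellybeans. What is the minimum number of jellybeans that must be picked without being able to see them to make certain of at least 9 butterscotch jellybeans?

117

To avoid butterscotch jellybeans as long as possible, exhaust the other 5 flavors first.
The worst case draws every non-butterscotch jellybean first: 7 + 16 + 19 + 20 + 46 = 108.
The next 9 draws are then forced to be butterscotch, giving 108 + 9 = 117.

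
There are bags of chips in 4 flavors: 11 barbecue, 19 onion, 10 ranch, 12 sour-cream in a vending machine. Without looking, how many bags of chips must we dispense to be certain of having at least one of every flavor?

The hardest flavor to obtain is ranch: we could draw every other bag of chips first — 52 − 10 = 42 bags of chips — without a single ranch one.
The next draw must be ranch, so 42 + 1 = 43.

43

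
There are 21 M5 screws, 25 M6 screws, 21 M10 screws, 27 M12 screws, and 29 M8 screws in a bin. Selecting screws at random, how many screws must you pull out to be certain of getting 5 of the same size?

Treat the 5 sizes as pigeonholes.
The worst case takes 4 screws of each size without reaching 5 of any: 5 × 4 = 20.
The next screw must bring some size to 5, so 20 + 1 = 21.

21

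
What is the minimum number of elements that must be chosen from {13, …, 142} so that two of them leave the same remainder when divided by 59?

Use the pigeonhole principle on residue classes: group the integers by remainder mod 59; there are 59 residue classes, each nonempty in this range.
Choosing one from each class (59 integers) avoids any shared remainder.
One more choice must repeat a class, so two differ by a multiple of 59. Hence 59 + 1 = 60.

60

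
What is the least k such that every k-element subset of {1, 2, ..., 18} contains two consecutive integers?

10

Partition {1, …, 18} into 9 pairs: {1,2}, {3,4}, …, {17,18}.
Choosing 9 integers — say the 9 even numbers 2, 4, …, 18 — takes one from each pair and avoids the property.
Choosing 10 forces two into the same pair by pigeonhole, and those are consecutive. So 10.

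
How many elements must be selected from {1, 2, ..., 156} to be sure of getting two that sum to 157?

Partition {1, …, 156} into 78 pairs: {1,156}, {2,155}, …, {78,79}.
Choosing 78 integers — say the integers 1 through 78 — takes one from each pair and avoids the property.
Choosing 79 forces two into the same pair by pigeonhole, and those sum to 157. So 79.

79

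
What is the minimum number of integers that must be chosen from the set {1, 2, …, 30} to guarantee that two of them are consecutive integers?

Partition {1, …, 30} into 15 pairs: {1,2}, {3,4}, …, {29,30}.
Choosing 15 integers — say the 15 even numbers 2, 4, …, 30 — takes one from each pair and avoids the property.
Choosing 16 forces two into the same pair by pigeonhole, and those are consecutive. So 16.

16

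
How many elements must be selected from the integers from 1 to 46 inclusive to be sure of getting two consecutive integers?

24

Partition {1, …, 46} into 23 pairs: {1,2}, {3,4}, …, {45,46}.
Choosing 23 integers — say the 23 even numbers 2, 4, …, 46 — takes one from each pair and avoids the property.
Choosing 24 forces two into the same pair by pigeonhole, and those are consecutive. So 24.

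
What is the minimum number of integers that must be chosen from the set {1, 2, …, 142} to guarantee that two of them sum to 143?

Partition {1, …, 142} into 71 pairs: {1,142}, {2,141}, …, {71,72}.
Choosing 71 integers — say the integers 1 through 71 — takes one from each pair and avoids the property.
Choosing 72 forces two into the same pair by pigeonhole, and those sum to 143. So 72.

72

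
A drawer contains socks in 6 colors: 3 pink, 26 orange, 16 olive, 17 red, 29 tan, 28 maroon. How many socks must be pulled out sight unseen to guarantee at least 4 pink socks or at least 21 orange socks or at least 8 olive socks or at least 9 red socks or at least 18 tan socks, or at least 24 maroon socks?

The worst case stops just short of every target: 3 pink, 20 orange, 7 olive, 8 red, 17 tan, 23 maroon — 3 + 20 + 7 + 8 + 17 + 23 = 78 socks.
One more sock must push some color to its target, so 78 + 1 = 79.

79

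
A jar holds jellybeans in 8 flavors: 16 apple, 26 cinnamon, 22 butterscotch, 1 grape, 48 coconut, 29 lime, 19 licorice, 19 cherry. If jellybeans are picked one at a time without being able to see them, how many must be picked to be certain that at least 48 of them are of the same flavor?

In the worst case we take at most 47 of each flavor, but all 16 apple, all 26 cinnamon, all 22 butterscotch, all 1 grape, all 29 lime, all 19 licorice, and all 19 cherry (fewer than 47), giving 16 + 26 + 22 + 1 + 47 + 29 + 19 + 19 = 179.
One more jellybean then forces some flavor to 48, so 179 + 1 = 180.

180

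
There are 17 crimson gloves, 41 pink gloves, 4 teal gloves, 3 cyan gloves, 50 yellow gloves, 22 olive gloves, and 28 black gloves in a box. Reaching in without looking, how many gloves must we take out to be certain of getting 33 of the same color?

139

In the worst case we take at most 32 of each color, but all 17 crimson, all 4 teal, all 3 cyan, all 22 olive, and all 28 black (fewer than 32), giving 17 + 32 + 4 + 3 + 32 + 22 + 28 = 138.
One more glove then forces some color to 33, so 138 + 1 = 139.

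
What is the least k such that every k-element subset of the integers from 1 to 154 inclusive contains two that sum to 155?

Partition {1, …, 154} into 77 pairs: {1,154}, {2,153}, …, {77,78}.
Choosing 77 integers — say the integers 1 through 77 — takes one from each pair and avoids the property.
Choosing 78 forces two into the same pair by pigeonhole, and those sum to 155. So 78.

78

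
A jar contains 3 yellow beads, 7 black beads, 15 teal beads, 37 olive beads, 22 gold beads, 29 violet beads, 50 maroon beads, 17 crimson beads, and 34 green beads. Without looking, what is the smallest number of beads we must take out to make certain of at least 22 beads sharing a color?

148

Treat the 9 colors as pigeonholes.
In the worst case we take at most 21 of each color, but all 3 yellow, all 7 black, all 15 teal, and all 17 crimson (fewer than 21), giving 3 + 7 + 15 + 21 + 21 + 21 + 21 + 17 + 21 = 147.
One more bead then forces some color to 22, so 147 + 1 = 148.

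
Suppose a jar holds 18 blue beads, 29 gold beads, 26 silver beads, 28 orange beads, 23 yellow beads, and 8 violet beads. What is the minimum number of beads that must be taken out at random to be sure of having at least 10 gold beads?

113

The worst case draws every non-gold bead first: 18 + 26 + 28 + 23 + 8 = 103.
The next 10 draws are then forced to be gold, giving 103 + 10 = 113.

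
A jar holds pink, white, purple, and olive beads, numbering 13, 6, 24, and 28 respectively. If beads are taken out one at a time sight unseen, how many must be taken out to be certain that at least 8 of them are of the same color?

28

In the worst case we take at most 7 of each color, but all 6 white (fewer than 7), giving 7 + 6 + 7 + 7 = 27.
One more bead then forces some color to 8, so 27 + 1 = 28.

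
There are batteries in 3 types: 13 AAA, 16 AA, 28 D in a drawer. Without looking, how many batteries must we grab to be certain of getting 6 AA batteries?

47

The worst case draws every non-AA battery first: 13 + 28 = 41.
The next 6 draws are then forced to be AA, giving 41 + 6 = 47.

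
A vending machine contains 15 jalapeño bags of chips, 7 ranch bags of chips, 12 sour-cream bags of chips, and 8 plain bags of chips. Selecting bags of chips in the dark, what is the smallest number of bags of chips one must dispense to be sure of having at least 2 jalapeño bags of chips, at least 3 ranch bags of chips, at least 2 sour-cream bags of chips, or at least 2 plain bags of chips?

6

The worst case stops just short of every target: 1 jalapeño, 2 ranch, 1 sour-cream, 1 plain — 1 + 2 + 1 + 1 = 5 bags of chips.
One more bag of chips must push some flavor to its target, so 5 + 1 = 6.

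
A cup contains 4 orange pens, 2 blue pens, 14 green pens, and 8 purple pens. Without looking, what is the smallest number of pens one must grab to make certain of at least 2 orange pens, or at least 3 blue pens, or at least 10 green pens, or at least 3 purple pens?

Each of the 4 ink colors has its own threshold; avoid all of them simultaneously.
The worst case stops just short of every target: 1 orange, 2 blue, 9 green, 2 purple — 1 + 2 + 9 + 2 = 14 pens.
One more pen must push some ink color to its target, so 14 + 1 = 15.

15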